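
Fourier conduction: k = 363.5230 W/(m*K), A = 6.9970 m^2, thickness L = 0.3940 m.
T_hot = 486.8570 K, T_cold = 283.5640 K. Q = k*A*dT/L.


dT = 203.2930 K
Q = 363.5230 * 6.9970 * 203.2930 / 0.3940 = 1312411.3290 W

1312411.3290 W


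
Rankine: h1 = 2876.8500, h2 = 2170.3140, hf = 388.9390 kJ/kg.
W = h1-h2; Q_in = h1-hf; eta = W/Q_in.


W = 706.5360 kJ/kg
Q_in = 2487.9110 kJ/kg
eta = 0.2840 = 28.3988%

eta = 28.3988%


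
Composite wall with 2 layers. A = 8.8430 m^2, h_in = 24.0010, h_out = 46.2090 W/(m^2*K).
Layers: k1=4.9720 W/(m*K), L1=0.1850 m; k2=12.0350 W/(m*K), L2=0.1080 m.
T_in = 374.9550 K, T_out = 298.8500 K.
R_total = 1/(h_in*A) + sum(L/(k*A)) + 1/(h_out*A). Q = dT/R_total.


R_conv_in = 1/(24.0010*8.8430) = 0.0047
R_1 = 0.1850/(4.9720*8.8430) = 0.0042
R_2 = 0.1080/(12.0350*8.8430) = 0.0010
R_conv_out = 1/(46.2090*8.8430) = 0.0024
R_total = 0.0124 K/W
Q = 76.1050 / 0.0124 = 6146.7645 W

R_total = 0.0124 K/W, Q = 6146.7645 W


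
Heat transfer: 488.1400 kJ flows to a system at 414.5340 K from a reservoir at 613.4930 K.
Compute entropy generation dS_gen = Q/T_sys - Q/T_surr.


dS_sys = 488.1400/414.5340 = 1.1776 kJ/K
dS_surr = -488.1400/613.4930 = -0.7957 kJ/K
dS_gen = 1.1776 - 0.7957 = 0.3819 kJ/K (irreversible)

dS_gen = 0.3819 kJ/K, irreversible


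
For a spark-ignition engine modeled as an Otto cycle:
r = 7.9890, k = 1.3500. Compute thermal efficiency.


r^(k-1) = 2.0695
eta = 1 - 1/2.0695 = 0.5168 = 51.6799%

51.6799%


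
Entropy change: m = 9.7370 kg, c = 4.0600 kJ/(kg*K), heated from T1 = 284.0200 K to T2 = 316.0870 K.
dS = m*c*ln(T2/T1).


T2/T1 = 1.1129
ln(T2/T1) = 0.1070
dS = 9.7370 * 4.0600 * 0.1070 = 4.2289 kJ/K

4.2289 kJ/K


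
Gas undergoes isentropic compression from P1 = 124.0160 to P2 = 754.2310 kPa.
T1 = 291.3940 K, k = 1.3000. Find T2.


(k-1)/k = 0.2308
(P2/P1)^exp = 1.5168
T2 = 291.3940 * 1.5168 = 441.9873 K

441.9873 K


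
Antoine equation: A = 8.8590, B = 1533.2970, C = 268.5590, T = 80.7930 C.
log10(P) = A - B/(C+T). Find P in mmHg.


C+T = 349.3520
B/(C+T) = 4.3890
log10(P) = 8.8590 - 4.3890 = 4.4700
P = 10^4.4700 = 29513.8289 mmHg

29513.8289 mmHg


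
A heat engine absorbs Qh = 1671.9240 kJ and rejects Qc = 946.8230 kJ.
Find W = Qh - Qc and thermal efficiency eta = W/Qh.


W = 1671.9240 - 946.8230 = 725.1010 kJ
eta = 725.1010 / 1671.9240 = 0.4337 = 43.3693%

W = 725.1010 kJ, eta = 43.3693%


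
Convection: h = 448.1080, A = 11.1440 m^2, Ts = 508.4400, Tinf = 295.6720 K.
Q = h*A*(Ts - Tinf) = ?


dT = 212.7680 K
Q = 448.1080 * 11.1440 * 212.7680 = 1062502.8706 W

1062502.8706 W


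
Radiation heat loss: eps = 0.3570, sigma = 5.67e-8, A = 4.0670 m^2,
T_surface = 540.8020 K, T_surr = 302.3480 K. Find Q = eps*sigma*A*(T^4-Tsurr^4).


T^4 = 8.5537e+10
Tsurr^4 = 8.3566e+09
Q = 0.3570 * 5.67e-8 * 4.0670 * 7.7180e+10 = 6353.7724 W

6353.7724 W


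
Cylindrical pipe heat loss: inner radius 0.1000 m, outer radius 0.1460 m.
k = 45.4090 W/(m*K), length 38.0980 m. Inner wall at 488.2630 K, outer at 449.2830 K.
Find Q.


dT = 38.9800 K
ln(ro/ri) = 0.3784
Q = 2*pi*45.4090*38.0980*38.9800 / 0.3784 = 1119625.7421 W

1119625.7421 W


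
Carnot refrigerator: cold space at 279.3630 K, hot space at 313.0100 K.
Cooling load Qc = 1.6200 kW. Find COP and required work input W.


COP = 279.3630 / 33.6470 = 8.3028
W = 1.6200 / 8.3028 = 0.1951 kW

COP = 8.3028, W = 0.1951 kW


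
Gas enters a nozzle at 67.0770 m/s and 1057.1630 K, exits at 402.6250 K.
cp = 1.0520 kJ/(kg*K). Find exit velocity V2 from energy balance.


dT = 654.5380 K
2*cp*1000*dT = 1377147.9520
V1^2 = 4499.3239
V2 = sqrt(1381647.2759) = 1175.4349 m/s

1175.4349 m/s


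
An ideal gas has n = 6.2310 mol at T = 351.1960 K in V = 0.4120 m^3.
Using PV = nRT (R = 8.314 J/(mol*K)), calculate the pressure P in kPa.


P = nRT/V = 6.2310 * 8.314 * 351.1960 / 0.4120
= 18193.5451 / 0.4120 = 44159.0901 Pa = 44.1591 kPa

44.1591 kPa


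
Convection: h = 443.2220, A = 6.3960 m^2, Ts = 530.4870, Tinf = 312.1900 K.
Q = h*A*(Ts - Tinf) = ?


dT = 218.2970 K
Q = 443.2220 * 6.3960 * 218.2970 = 618838.7946 W

618838.7946 W


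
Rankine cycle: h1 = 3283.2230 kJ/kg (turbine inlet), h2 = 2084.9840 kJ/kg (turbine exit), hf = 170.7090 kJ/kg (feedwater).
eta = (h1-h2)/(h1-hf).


W = 1198.2390 kJ/kg
Q_in = 3112.5140 kJ/kg
eta = 0.3850 = 38.4975%

eta = 38.4975%


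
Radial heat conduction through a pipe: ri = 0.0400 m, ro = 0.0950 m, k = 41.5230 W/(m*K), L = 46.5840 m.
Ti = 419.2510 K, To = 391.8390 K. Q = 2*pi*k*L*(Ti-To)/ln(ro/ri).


dT = 27.4120 K
ln(ro/ri) = 0.8650
Q = 2*pi*41.5230*46.5840*27.4120 / 0.8650 = 385151.2140 W

385151.2140 W


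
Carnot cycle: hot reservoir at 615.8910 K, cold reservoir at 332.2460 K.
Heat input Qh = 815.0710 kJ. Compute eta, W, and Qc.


eta = 1 - 332.2460/615.8910 = 0.4605
W = 0.4605 * 815.0710 = 375.3762 kJ
Qc = 815.0710 - 375.3762 = 439.6948 kJ

eta = 46.0544%, W = 375.3762 kJ, Qc = 439.6948 kJ


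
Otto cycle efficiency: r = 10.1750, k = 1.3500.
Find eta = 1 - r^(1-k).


r^(k-1) = 2.2524
eta = 1 - 1/2.2524 = 0.5560 = 55.6020%

55.6020%


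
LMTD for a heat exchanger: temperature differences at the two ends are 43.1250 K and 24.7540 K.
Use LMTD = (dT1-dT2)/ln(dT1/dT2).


dT1/dT2 = 1.7421
ln(dT1/dT2) = 0.5551
LMTD = 18.3710 / 0.5551 = 33.0940 K

33.0940 K


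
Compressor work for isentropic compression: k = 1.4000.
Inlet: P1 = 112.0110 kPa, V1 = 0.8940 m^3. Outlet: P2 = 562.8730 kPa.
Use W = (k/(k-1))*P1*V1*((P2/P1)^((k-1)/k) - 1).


(k-1)/k = 0.2857
(P2/P1)^exp = 1.5861
W = 3.5000 * 112.0110 * 0.8940 * (1.5861 - 1) = 205.4151 kJ

205.4151 kJ


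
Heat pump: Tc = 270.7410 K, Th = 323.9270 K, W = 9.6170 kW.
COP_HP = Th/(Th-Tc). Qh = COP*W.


COP = 323.9270 / 53.1860 = 6.0905
Qh = 6.0905 * 9.6170 = 58.5719 kW

COP = 6.0905, Qh = 58.5719 kW


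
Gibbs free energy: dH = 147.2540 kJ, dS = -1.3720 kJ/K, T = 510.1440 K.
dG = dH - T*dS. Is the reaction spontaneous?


T*dS = 510.1440 * -1.3720 = -699.9176 kJ
dG = 147.2540 + 699.9176 = 847.1716 kJ (non-spontaneous)

dG = 847.1716 kJ, non-spontaneous


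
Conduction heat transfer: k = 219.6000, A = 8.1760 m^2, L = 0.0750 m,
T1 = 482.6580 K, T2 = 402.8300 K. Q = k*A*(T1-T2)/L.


dT = 79.8280 K
Q = 219.6000 * 8.1760 * 79.8280 / 0.0750 = 1911028.6756 W

1911028.6756 W


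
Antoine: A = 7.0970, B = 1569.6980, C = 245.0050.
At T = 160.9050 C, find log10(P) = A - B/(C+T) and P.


C+T = 405.9100
B/(C+T) = 3.8671
log10(P) = 7.0970 - 3.8671 = 3.2299
P = 10^3.2299 = 1697.8195 mmHg

1697.8195 mmHg


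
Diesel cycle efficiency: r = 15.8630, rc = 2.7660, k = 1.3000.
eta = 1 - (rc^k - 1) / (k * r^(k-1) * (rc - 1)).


r^(k-1) = 2.2915
rc^k = 3.7533
eta = 0.4766 = 47.6645%

47.6645%


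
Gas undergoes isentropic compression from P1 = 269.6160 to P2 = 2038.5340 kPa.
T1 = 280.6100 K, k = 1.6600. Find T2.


(k-1)/k = 0.3976
(P2/P1)^exp = 2.2352
T2 = 280.6100 * 2.2352 = 627.2130 K

627.2130 K


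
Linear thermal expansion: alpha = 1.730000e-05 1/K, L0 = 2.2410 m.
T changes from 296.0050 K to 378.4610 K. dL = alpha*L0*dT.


dT = 82.4560 K
dL = 1.730000e-05 * 2.2410 * 82.4560 = 0.003197 m
L_final = 2.244197 m

dL = 0.003197 m


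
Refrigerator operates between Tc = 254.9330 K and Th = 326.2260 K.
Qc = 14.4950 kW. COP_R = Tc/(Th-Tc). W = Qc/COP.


COP = 254.9330 / 71.2930 = 3.5758
W = 14.4950 / 3.5758 = 4.0536 kW

COP = 3.5758, W = 4.0536 kW


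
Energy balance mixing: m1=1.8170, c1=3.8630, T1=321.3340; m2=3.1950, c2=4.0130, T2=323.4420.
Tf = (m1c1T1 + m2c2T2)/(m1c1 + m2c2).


num = 6402.4891
den = 19.8406
Tf = 322.6962 K

322.6962 K


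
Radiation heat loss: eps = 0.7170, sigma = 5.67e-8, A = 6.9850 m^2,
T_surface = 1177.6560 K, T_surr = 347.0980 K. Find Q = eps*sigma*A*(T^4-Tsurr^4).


T^4 = 1.9234e+12
Tsurr^4 = 1.4515e+10
Q = 0.7170 * 5.67e-8 * 6.9850 * 1.9089e+12 = 542066.6294 W

542066.6294 W


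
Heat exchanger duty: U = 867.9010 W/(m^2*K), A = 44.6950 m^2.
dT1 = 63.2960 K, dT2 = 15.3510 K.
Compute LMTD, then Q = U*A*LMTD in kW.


LMTD = 33.8441 K
Q = 867.9010 * 44.6950 * 33.8441 = 1312842.0779 W = 1312.8421 kW

1312.8421 kW


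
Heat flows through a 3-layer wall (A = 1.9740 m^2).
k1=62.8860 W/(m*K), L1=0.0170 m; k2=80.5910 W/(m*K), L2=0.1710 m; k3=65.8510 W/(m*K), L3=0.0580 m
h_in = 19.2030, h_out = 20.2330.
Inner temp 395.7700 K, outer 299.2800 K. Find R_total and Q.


R_conv_in = 1/(19.2030*1.9740) = 0.0264
R_1 = 0.0170/(62.8860*1.9740) = 0.0001
R_2 = 0.1710/(80.5910*1.9740) = 0.0011
R_3 = 0.0580/(65.8510*1.9740) = 0.0004
R_conv_out = 1/(20.2330*1.9740) = 0.0250
R_total = 0.0531 K/W
Q = 96.4900 / 0.0531 = 1817.9537 W

R_total = 0.0531 K/W, Q = 1817.9537 W


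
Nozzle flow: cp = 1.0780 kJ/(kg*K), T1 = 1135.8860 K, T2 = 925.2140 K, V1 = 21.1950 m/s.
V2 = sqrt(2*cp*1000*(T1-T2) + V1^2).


dT = 210.6720 K
2*cp*1000*dT = 454208.8320
V1^2 = 449.2280
V2 = sqrt(454658.0600) = 674.2834 m/s

674.2834 m/s


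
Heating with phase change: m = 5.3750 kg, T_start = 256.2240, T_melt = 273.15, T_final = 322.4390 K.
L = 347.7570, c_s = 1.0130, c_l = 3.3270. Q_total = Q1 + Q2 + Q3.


Q1 (sensible, solid) = 5.3750 * 1.0130 * 16.9260 = 92.1600 kJ
Q2 (latent) = 5.3750 * 347.7570 = 1869.1939 kJ
Q3 (sensible, liquid) = 5.3750 * 3.3270 * 49.2890 = 881.4167 kJ
Q_total = 2842.7705 kJ

2842.7705 kJ


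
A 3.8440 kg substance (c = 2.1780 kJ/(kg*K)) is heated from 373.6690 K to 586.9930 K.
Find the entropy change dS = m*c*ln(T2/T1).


T2/T1 = 1.5709
ln(T2/T1) = 0.4516
dS = 3.8440 * 2.1780 * 0.4516 = 3.7813 kJ/K

3.7813 kJ/K


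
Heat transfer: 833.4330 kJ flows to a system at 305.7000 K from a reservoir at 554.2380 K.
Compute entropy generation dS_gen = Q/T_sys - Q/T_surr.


dS_sys = 833.4330/305.7000 = 2.7263 kJ/K
dS_surr = -833.4330/554.2380 = -1.5037 kJ/K
dS_gen = 2.7263 - 1.5037 = 1.2226 kJ/K (irreversible)

dS_gen = 1.2226 kJ/K, irreversible


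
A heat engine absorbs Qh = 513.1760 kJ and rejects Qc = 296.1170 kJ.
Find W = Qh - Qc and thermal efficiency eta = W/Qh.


W = 513.1760 - 296.1170 = 217.0590 kJ
eta = 217.0590 / 513.1760 = 0.4230 = 42.2972%

W = 217.0590 kJ, eta = 42.2972%


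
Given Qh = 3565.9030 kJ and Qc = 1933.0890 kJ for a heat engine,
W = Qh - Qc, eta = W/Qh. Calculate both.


W = 3565.9030 - 1933.0890 = 1632.8140 kJ
eta = 1632.8140 / 3565.9030 = 0.4579 = 45.7896%

W = 1632.8140 kJ, eta = 45.7896%


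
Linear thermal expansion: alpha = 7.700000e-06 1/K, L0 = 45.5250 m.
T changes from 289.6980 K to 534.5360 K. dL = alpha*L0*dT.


dT = 244.8380 K
dL = 7.700000e-06 * 45.5250 * 244.8380 = 0.085826 m
L_final = 45.610826 m

dL = 0.085826 m


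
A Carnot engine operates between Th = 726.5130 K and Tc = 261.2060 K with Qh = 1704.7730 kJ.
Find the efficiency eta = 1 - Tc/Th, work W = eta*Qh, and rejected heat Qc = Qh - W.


eta = 1 - 261.2060/726.5130 = 0.6405
W = 0.6405 * 1704.7730 = 1091.8494 kJ
Qc = 1704.7730 - 1091.8494 = 612.9236 kJ

eta = 64.0466%, W = 1091.8494 kJ, Qc = 612.9236 kJ


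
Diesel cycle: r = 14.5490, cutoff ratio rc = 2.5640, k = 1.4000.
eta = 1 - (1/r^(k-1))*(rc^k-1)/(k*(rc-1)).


r^(k-1) = 2.9183
rc^k = 3.7367
eta = 0.5717 = 57.1723%

57.1723%


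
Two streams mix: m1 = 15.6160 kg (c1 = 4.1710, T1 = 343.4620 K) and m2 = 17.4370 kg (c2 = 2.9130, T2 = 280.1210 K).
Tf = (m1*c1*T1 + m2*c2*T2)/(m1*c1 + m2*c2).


num = 36599.6301
den = 115.9283
Tf = 315.7091 K

315.7091 K


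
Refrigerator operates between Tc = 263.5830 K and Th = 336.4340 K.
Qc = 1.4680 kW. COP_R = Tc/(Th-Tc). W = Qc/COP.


COP = 263.5830 / 72.8510 = 3.6181
W = 1.4680 / 3.6181 = 0.4057 kW

COP = 3.6181, W = 0.4057 kW


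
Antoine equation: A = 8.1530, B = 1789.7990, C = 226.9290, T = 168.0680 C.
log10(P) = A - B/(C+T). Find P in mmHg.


C+T = 394.9970
B/(C+T) = 4.5312
log10(P) = 8.1530 - 4.5312 = 3.6218
P = 10^3.6218 = 4186.2858 mmHg

4186.2858 mmHg


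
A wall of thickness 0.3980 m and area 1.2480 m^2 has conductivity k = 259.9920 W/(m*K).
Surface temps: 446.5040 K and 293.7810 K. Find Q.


dT = 152.7230 K
Q = 259.9920 * 1.2480 * 152.7230 / 0.3980 = 124507.6238 W

124507.6238 W


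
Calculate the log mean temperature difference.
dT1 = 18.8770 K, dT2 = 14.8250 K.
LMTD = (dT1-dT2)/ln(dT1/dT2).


dT1/dT2 = 1.2733
ln(dT1/dT2) = 0.2416
LMTD = 4.0520 / 0.2416 = 16.7695 K

16.7695 K


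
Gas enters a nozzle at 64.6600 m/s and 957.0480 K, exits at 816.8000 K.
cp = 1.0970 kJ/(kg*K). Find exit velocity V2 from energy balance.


dT = 140.2480 K
2*cp*1000*dT = 307704.1120
V1^2 = 4180.9156
V2 = sqrt(311885.0276) = 558.4667 m/s

558.4667 m/s


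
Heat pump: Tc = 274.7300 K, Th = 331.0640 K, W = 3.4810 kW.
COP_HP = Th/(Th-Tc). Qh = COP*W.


COP = 331.0640 / 56.3340 = 5.8768
Qh = 5.8768 * 3.4810 = 20.4572 kW

COP = 5.8768, Qh = 20.4572 kW


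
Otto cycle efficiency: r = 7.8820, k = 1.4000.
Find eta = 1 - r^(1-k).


r^(k-1) = 2.2838
eta = 1 - 1/2.2838 = 0.5621 = 56.2130%

56.2130%


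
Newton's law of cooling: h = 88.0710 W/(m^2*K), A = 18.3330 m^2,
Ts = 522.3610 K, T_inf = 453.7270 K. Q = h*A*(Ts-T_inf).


dT = 68.6340 K
Q = 88.0710 * 18.3330 * 68.6340 = 110816.8437 W

110816.8437 W


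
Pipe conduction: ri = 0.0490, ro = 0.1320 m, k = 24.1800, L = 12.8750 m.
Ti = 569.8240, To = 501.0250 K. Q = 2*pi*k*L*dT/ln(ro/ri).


dT = 68.7990 K
ln(ro/ri) = 0.9910
Q = 2*pi*24.1800*12.8750*68.7990 / 0.9910 = 135800.0491 W

135800.0491 W


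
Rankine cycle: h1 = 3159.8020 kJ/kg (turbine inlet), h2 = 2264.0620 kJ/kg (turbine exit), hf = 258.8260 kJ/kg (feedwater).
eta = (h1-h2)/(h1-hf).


W = 895.7400 kJ/kg
Q_in = 2900.9760 kJ/kg
eta = 0.3088 = 30.8772%

eta = 30.8772%


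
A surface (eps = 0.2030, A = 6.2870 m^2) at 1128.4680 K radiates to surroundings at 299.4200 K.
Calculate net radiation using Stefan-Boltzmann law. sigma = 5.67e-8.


T^4 = 1.6216e+12
Tsurr^4 = 8.0375e+09
Q = 0.2030 * 5.67e-8 * 6.2870 * 1.6136e+12 = 116767.4138 W

116767.4138 W


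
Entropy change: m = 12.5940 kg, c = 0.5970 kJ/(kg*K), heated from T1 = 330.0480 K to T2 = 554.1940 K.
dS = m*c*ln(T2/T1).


T2/T1 = 1.6791
ln(T2/T1) = 0.5183
dS = 12.5940 * 0.5970 * 0.5183 = 3.8967 kJ/K

3.8967 kJ/K


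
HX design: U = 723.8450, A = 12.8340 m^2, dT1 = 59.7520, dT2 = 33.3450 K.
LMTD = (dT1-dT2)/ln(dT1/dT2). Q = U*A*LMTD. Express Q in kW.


LMTD = 45.2721 K
Q = 723.8450 * 12.8340 * 45.2721 = 420570.2556 W = 420.5703 kW

420.5703 kW


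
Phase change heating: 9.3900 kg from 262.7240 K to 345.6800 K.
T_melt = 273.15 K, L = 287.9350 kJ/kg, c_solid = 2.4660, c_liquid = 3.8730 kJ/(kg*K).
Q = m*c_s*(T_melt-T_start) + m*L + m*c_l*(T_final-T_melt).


Q1 (sensible, solid) = 9.3900 * 2.4660 * 10.4260 = 241.4217 kJ
Q2 (latent) = 9.3900 * 287.9350 = 2703.7097 kJ
Q3 (sensible, liquid) = 9.3900 * 3.8730 * 72.5300 = 2637.7326 kJ
Q_total = 5582.8640 kJ

5582.8640 kJ


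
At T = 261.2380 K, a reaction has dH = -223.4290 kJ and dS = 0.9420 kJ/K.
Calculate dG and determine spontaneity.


T*dS = 261.2380 * 0.9420 = 246.0862 kJ
dG = -223.4290 - 246.0862 = -469.5152 kJ (spontaneous)

dG = -469.5152 kJ, spontaneous


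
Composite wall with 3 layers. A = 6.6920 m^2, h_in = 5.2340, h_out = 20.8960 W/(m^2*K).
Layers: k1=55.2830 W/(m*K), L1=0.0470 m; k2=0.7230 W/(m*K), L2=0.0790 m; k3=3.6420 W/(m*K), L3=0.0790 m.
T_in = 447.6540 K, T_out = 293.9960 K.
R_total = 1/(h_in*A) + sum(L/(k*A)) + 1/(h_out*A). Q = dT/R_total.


R_conv_in = 1/(5.2340*6.6920) = 0.0286
R_1 = 0.0470/(55.2830*6.6920) = 0.0001
R_2 = 0.0790/(0.7230*6.6920) = 0.0163
R_3 = 0.0790/(3.6420*6.6920) = 0.0032
R_conv_out = 1/(20.8960*6.6920) = 0.0072
R_total = 0.0554 K/W
Q = 153.6580 / 0.0554 = 2773.7133 W

R_total = 0.0554 K/W, Q = 2773.7133 W


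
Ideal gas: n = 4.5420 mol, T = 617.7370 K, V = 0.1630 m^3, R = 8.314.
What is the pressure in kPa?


P = nRT/V = 4.5420 * 8.314 * 617.7370 / 0.1630
= 23327.1007 / 0.1630 = 143111.0474 Pa = 143.1110 kPa

143.1110 kPa


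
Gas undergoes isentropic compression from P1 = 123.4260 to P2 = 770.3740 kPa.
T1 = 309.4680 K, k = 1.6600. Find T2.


(k-1)/k = 0.3976
(P2/P1)^exp = 2.0711
T2 = 309.4680 * 2.0711 = 640.9400 K

640.9400 K


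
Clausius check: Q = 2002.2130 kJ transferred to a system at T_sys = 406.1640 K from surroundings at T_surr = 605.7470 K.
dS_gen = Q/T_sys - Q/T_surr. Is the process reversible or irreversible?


dS_sys = 2002.2130/406.1640 = 4.9296 kJ/K
dS_surr = -2002.2130/605.7470 = -3.3054 kJ/K
dS_gen = 4.9296 - 3.3054 = 1.6242 kJ/K (irreversible)

dS_gen = 1.6242 kJ/K, irreversible


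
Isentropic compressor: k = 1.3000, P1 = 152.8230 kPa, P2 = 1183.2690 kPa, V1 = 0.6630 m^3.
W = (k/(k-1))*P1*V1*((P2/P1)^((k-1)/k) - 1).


(k-1)/k = 0.2308
(P2/P1)^exp = 1.6037
W = 4.3333 * 152.8230 * 0.6630 * (1.6037 - 1) = 265.0712 kJ

265.0712 kJ


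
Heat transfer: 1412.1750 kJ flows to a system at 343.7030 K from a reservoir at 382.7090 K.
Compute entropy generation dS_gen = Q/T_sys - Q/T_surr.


dS_sys = 1412.1750/343.7030 = 4.1087 kJ/K
dS_surr = -1412.1750/382.7090 = -3.6899 kJ/K
dS_gen = 4.1087 - 3.6899 = 0.4188 kJ/K (irreversible)

dS_gen = 0.4188 kJ/K, irreversible


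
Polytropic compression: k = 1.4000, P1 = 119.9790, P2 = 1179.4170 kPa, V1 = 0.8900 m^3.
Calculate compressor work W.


(k-1)/k = 0.2857
(P2/P1)^exp = 1.9213
W = 3.5000 * 119.9790 * 0.8900 * (1.9213 - 1) = 344.3118 kJ

344.3118 kJ


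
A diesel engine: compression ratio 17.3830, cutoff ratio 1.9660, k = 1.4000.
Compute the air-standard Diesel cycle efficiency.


r^(k-1) = 3.1336
rc^k = 2.5764
eta = 0.6280 = 62.8022%

62.8022%


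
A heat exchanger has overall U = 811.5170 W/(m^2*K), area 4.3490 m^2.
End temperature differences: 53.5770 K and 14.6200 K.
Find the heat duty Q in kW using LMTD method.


LMTD = 29.9962 K
Q = 811.5170 * 4.3490 * 29.9962 = 105865.3548 W = 105.8654 kW

105.8654 kW


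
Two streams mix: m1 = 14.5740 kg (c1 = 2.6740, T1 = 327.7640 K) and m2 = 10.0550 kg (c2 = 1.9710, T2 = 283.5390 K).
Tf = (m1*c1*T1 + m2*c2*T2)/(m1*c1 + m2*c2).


num = 18392.5409
den = 58.7893
Tf = 312.8553 K

312.8553 K


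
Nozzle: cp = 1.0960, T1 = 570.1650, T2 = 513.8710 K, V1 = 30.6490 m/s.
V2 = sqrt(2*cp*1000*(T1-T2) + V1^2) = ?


dT = 56.2940 K
2*cp*1000*dT = 123396.4480
V1^2 = 939.3612
V2 = sqrt(124335.8092) = 352.6128 m/s

352.6128 m/s


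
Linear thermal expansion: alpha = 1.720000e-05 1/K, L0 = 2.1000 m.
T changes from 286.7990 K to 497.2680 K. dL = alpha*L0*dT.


dT = 210.4690 K
dL = 1.720000e-05 * 2.1000 * 210.4690 = 0.007602 m
L_final = 2.107602 m

dL = 0.007602 m


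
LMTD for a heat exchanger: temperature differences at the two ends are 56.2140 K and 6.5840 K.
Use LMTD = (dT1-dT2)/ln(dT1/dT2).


dT1/dT2 = 8.5380
ln(dT1/dT2) = 2.1445
LMTD = 49.6300 / 2.1445 = 23.1427 K

23.1427 K


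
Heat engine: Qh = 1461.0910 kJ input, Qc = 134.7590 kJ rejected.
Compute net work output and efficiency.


W = 1461.0910 - 134.7590 = 1326.3320 kJ
eta = 1326.3320 / 1461.0910 = 0.9078 = 90.7768%

W = 1326.3320 kJ, eta = 90.7768%


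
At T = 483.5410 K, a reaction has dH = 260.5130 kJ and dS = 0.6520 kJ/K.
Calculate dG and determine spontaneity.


T*dS = 483.5410 * 0.6520 = 315.2687 kJ
dG = 260.5130 - 315.2687 = -54.7557 kJ (spontaneous)

dG = -54.7557 kJ, spontaneous


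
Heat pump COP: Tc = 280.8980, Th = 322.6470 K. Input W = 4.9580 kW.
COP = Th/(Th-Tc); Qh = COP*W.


COP = 322.6470 / 41.7490 = 7.7283
Qh = 7.7283 * 4.9580 = 38.3167 kW

COP = 7.7283, Qh = 38.3167 kW


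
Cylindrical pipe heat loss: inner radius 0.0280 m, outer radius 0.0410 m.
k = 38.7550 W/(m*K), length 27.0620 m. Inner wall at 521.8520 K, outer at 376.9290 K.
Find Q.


dT = 144.9230 K
ln(ro/ri) = 0.3814
Q = 2*pi*38.7550*27.0620*144.9230 / 0.3814 = 2504154.2143 W

2504154.2143 W


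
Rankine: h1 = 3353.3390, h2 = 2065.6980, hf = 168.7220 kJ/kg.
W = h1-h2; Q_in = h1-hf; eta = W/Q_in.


W = 1287.6410 kJ/kg
Q_in = 3184.6170 kJ/kg
eta = 0.4043 = 40.4332%

eta = 40.4332%


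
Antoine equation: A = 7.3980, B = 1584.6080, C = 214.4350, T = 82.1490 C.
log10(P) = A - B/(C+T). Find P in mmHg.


C+T = 296.5840
B/(C+T) = 5.3429
log10(P) = 7.3980 - 5.3429 = 2.0551
P = 10^2.0551 = 113.5366 mmHg

113.5366 mmHg


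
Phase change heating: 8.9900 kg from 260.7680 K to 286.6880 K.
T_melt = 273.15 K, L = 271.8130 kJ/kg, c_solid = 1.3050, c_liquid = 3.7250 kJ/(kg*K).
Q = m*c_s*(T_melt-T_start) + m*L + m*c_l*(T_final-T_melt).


Q1 (sensible, solid) = 8.9900 * 1.3050 * 12.3820 = 145.2650 kJ
Q2 (latent) = 8.9900 * 271.8130 = 2443.5989 kJ
Q3 (sensible, liquid) = 8.9900 * 3.7250 * 13.5380 = 453.3572 kJ
Q_total = 3042.2210 kJ

3042.2210 kJ


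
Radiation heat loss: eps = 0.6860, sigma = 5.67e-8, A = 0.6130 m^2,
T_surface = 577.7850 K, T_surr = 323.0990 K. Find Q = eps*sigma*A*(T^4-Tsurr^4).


T^4 = 1.1145e+11
Tsurr^4 = 1.0898e+10
Q = 0.6860 * 5.67e-8 * 0.6130 * 1.0055e+11 = 2397.4093 W

2397.4093 W


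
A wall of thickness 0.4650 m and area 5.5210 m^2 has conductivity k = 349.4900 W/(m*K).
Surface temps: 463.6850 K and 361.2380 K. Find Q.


dT = 102.4470 K
Q = 349.4900 * 5.5210 * 102.4470 / 0.4650 = 425107.5256 W

425107.5256 W


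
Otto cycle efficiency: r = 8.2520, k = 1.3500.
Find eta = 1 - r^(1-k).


r^(k-1) = 2.0931
eta = 1 - 1/2.0931 = 0.5222 = 52.2246%

52.2246%


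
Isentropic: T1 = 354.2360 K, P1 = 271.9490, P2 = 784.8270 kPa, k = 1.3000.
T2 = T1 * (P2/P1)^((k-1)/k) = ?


(k-1)/k = 0.2308
(P2/P1)^exp = 1.2771
T2 = 354.2360 * 1.2771 = 452.3896 K

452.3896 K


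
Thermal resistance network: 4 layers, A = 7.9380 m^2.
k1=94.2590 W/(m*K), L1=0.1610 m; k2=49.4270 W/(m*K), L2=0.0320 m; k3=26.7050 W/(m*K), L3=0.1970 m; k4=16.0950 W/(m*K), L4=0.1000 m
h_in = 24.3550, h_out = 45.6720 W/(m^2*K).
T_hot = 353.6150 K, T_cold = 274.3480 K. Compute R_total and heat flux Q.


R_conv_in = 1/(24.3550*7.9380) = 0.0052
R_1 = 0.1610/(94.2590*7.9380) = 0.0002
R_2 = 0.0320/(49.4270*7.9380) = 8.1560e-05
R_3 = 0.1970/(26.7050*7.9380) = 0.0009
R_4 = 0.1000/(16.0950*7.9380) = 0.0008
R_conv_out = 1/(45.6720*7.9380) = 0.0028
R_total = 0.0099 K/W
Q = 79.2670 / 0.0099 = 7974.9164 W

R_total = 0.0099 K/W, Q = 7974.9164 W


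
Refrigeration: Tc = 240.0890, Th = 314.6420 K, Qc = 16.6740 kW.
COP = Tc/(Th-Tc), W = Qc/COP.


COP = 240.0890 / 74.5530 = 3.2204
W = 16.6740 / 3.2204 = 5.1776 kW

COP = 3.2204, W = 5.1776 kW


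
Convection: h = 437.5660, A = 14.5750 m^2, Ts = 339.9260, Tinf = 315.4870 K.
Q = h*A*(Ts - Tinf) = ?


dT = 24.4390 K
Q = 437.5660 * 14.5750 * 24.4390 = 155860.3200 W

155860.3200 W


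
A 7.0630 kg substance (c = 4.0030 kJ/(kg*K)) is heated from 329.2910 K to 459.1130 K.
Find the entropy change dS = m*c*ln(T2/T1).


T2/T1 = 1.3942
ln(T2/T1) = 0.3324
dS = 7.0630 * 4.0030 * 0.3324 = 9.3967 kJ/K

9.3967 kJ/K


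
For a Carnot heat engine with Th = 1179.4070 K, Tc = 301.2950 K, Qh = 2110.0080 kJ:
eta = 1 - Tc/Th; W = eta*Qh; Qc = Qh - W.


eta = 1 - 301.2950/1179.4070 = 0.7445
W = 0.7445 * 2110.0080 = 1570.9788 kJ
Qc = 2110.0080 - 1570.9788 = 539.0292 kJ

eta = 74.4537%, W = 1570.9788 kJ, Qc = 539.0292 kJ


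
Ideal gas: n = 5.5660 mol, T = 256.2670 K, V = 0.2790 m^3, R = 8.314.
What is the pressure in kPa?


P = nRT/V = 5.5660 * 8.314 * 256.2670 / 0.2790
= 11858.9410 / 0.2790 = 42505.1647 Pa = 42.5052 kPa

42.5052 kPa


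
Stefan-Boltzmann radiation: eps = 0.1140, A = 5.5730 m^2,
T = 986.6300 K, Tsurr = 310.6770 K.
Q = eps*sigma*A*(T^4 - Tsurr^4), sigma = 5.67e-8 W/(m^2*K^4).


T^4 = 9.4758e+11
Tsurr^4 = 9.3161e+09
Q = 0.1140 * 5.67e-8 * 5.5730 * 9.3827e+11 = 33798.9596 W

33798.9596 W


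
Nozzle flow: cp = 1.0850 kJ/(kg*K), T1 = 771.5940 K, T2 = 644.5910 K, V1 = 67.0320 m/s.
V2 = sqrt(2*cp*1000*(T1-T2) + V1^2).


dT = 127.0030 K
2*cp*1000*dT = 275596.5100
V1^2 = 4493.2890
V2 = sqrt(280089.7990) = 529.2351 m/s

529.2351 m/s


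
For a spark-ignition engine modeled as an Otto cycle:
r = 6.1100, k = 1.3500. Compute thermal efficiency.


r^(k-1) = 1.8841
eta = 1 - 1/1.8841 = 0.4693 = 46.9255%

46.9255%


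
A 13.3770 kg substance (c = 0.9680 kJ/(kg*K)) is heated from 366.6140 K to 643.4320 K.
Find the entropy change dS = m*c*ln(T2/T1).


T2/T1 = 1.7551
ln(T2/T1) = 0.5625
dS = 13.3770 * 0.9680 * 0.5625 = 7.2839 kJ/K

7.2839 kJ/K


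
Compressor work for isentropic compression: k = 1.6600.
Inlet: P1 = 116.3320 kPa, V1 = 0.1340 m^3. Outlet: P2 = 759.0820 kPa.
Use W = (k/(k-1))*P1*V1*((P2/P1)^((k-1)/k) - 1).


(k-1)/k = 0.3976
(P2/P1)^exp = 2.1080
W = 2.5152 * 116.3320 * 0.1340 * (2.1080 - 1) = 43.4423 kJ

43.4423 kJ


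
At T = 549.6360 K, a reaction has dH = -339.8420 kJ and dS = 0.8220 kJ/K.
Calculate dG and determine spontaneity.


T*dS = 549.6360 * 0.8220 = 451.8008 kJ
dG = -339.8420 - 451.8008 = -791.6428 kJ (spontaneous)

dG = -791.6428 kJ, spontaneous


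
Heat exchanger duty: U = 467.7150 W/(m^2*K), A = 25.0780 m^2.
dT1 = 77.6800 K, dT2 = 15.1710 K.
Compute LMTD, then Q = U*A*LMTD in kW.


LMTD = 38.2737 K
Q = 467.7150 * 25.0780 * 38.2737 = 448925.3762 W = 448.9254 kW

448.9254 kW


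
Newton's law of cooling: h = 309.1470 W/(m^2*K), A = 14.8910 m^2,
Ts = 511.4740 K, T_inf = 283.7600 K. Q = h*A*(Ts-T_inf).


dT = 227.7140 K
Q = 309.1470 * 14.8910 * 227.7140 = 1048283.2155 W

1048283.2155 W


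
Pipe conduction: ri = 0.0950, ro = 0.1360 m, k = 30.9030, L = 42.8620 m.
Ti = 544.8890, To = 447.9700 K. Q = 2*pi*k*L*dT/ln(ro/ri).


dT = 96.9190 K
ln(ro/ri) = 0.3588
Q = 2*pi*30.9030*42.8620*96.9190 / 0.3588 = 2248205.8276 W

2248205.8276 W


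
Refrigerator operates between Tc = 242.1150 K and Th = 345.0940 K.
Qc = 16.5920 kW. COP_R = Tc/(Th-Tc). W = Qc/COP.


COP = 242.1150 / 102.9790 = 2.3511
W = 16.5920 / 2.3511 = 7.0571 kW

COP = 2.3511, W = 7.0571 kW


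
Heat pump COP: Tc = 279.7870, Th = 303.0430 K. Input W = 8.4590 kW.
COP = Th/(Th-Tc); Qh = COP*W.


COP = 303.0430 / 23.2560 = 13.0307
Qh = 13.0307 * 8.4590 = 110.2271 kW

COP = 13.0307, Qh = 110.2271 kW


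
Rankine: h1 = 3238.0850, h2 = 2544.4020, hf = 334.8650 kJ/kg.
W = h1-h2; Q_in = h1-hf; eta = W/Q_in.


W = 693.6830 kJ/kg
Q_in = 2903.2200 kJ/kg
eta = 0.2389 = 23.8936%

eta = 23.8936%


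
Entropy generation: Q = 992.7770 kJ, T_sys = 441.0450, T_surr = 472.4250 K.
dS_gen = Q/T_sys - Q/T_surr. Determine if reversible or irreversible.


dS_sys = 992.7770/441.0450 = 2.2510 kJ/K
dS_surr = -992.7770/472.4250 = -2.1014 kJ/K
dS_gen = 2.2510 - 2.1014 = 0.1495 kJ/K (irreversible)

dS_gen = 0.1495 kJ/K, irreversible


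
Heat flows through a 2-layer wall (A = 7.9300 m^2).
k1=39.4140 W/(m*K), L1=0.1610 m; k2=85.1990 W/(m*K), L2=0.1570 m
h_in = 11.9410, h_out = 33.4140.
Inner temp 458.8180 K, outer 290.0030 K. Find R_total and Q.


R_conv_in = 1/(11.9410*7.9300) = 0.0106
R_1 = 0.1610/(39.4140*7.9300) = 0.0005
R_2 = 0.1570/(85.1990*7.9300) = 0.0002
R_conv_out = 1/(33.4140*7.9300) = 0.0038
R_total = 0.0151 K/W
Q = 168.8150 / 0.0151 = 11193.1458 W

R_total = 0.0151 K/W, Q = 11193.1458 W


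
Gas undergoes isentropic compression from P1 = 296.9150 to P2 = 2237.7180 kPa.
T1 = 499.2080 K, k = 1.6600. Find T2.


(k-1)/k = 0.3976
(P2/P1)^exp = 2.2323
T2 = 499.2080 * 2.2323 = 1114.3899 K

1114.3899 K


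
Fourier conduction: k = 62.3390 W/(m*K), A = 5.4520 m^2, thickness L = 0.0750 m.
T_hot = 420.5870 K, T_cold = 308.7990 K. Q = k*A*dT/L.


dT = 111.7880 K
Q = 62.3390 * 5.4520 * 111.7880 / 0.0750 = 506581.8216 W

506581.8216 W


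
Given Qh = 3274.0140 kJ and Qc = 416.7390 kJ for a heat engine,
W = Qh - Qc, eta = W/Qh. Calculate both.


W = 3274.0140 - 416.7390 = 2857.2750 kJ
eta = 2857.2750 / 3274.0140 = 0.8727 = 87.2713%

W = 2857.2750 kJ, eta = 87.2713%


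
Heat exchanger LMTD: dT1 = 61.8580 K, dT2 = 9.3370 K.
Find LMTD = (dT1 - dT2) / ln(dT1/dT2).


dT1/dT2 = 6.6250
ln(dT1/dT2) = 1.8909
LMTD = 52.5210 / 1.8909 = 27.7763 K

27.7763 K


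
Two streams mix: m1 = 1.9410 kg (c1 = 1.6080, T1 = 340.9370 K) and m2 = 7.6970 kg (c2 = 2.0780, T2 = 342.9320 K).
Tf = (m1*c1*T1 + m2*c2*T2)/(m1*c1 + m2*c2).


num = 6549.0879
den = 19.1155
Tf = 342.6063 K

342.6063 K


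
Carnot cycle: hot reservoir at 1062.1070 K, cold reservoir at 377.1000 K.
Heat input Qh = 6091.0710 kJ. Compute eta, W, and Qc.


eta = 1 - 377.1000/1062.1070 = 0.6450
W = 0.6450 * 6091.0710 = 3928.4425 kJ
Qc = 6091.0710 - 3928.4425 = 2162.6285 kJ

eta = 64.4951%, W = 3928.4425 kJ, Qc = 2162.6285 kJ


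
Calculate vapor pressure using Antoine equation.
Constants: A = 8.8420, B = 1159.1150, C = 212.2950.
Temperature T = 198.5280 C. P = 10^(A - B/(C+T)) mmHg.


C+T = 410.8230
B/(C+T) = 2.8214
log10(P) = 8.8420 - 2.8214 = 6.0206
P = 10^6.0206 = 1048464.6227 mmHg

1048464.6227 mmHg


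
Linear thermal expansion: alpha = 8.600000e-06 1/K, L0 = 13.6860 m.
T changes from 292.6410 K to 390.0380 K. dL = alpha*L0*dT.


dT = 97.3970 K
dL = 8.600000e-06 * 13.6860 * 97.3970 = 0.011464 m
L_final = 13.697464 m

dL = 0.011464 m


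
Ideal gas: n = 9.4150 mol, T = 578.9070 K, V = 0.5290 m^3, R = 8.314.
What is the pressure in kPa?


P = nRT/V = 9.4150 * 8.314 * 578.9070 / 0.5290
= 45314.7038 / 0.5290 = 85661.0658 Pa = 85.6611 kPa

85.6611 kPa


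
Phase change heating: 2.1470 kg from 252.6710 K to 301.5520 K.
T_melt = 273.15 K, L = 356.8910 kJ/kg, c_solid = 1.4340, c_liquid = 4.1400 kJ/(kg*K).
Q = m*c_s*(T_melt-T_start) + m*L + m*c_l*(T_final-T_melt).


Q1 (sensible, solid) = 2.1470 * 1.4340 * 20.4790 = 63.0507 kJ
Q2 (latent) = 2.1470 * 356.8910 = 766.2450 kJ
Q3 (sensible, liquid) = 2.1470 * 4.1400 * 28.4020 = 252.4534 kJ
Q_total = 1081.7491 kJ

1081.7491 kJ


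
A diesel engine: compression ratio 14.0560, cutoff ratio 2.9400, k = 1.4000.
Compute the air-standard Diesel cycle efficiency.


r^(k-1) = 2.8784
rc^k = 4.5257
eta = 0.5490 = 54.9005%

54.9005%


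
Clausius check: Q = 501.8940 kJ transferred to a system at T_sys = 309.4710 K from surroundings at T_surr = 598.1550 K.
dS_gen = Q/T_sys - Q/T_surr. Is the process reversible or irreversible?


dS_sys = 501.8940/309.4710 = 1.6218 kJ/K
dS_surr = -501.8940/598.1550 = -0.8391 kJ/K
dS_gen = 1.6218 - 0.8391 = 0.7827 kJ/K (irreversible)

dS_gen = 0.7827 kJ/K, irreversible


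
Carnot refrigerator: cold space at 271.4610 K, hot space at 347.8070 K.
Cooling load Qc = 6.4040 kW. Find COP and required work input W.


COP = 271.4610 / 76.3460 = 3.5557
W = 6.4040 / 3.5557 = 1.8011 kW

COP = 3.5557, W = 1.8011 kW


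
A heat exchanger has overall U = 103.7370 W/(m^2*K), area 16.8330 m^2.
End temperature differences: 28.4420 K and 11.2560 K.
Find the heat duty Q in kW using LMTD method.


LMTD = 18.5401 K
Q = 103.7370 * 16.8330 * 18.5401 = 32374.7479 W = 32.3747 kW

32.3747 kW


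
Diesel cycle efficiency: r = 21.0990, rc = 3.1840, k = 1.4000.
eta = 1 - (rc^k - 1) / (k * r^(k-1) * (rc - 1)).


r^(k-1) = 3.3861
rc^k = 5.0601
eta = 0.6078 = 60.7847%

60.7847%


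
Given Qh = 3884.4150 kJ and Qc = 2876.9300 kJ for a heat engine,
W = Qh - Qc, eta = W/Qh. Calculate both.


W = 3884.4150 - 2876.9300 = 1007.4850 kJ
eta = 1007.4850 / 3884.4150 = 0.2594 = 25.9366%

W = 1007.4850 kJ, eta = 25.9366%


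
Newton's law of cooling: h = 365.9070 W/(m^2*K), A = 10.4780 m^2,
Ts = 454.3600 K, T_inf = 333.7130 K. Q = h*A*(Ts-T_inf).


dT = 120.6470 K
Q = 365.9070 * 10.4780 * 120.6470 = 462557.4064 W

462557.4064 W


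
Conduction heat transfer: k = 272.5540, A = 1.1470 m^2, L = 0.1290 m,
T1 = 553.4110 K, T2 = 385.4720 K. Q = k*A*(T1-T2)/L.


dT = 167.9390 K
Q = 272.5540 * 1.1470 * 167.9390 / 0.1290 = 406984.4636 W

406984.4636 W


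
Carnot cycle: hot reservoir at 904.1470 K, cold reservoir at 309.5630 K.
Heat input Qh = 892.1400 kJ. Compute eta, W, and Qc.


eta = 1 - 309.5630/904.1470 = 0.6576
W = 0.6576 * 892.1400 = 586.6880 kJ
Qc = 892.1400 - 586.6880 = 305.4520 kJ

eta = 65.7619%, W = 586.6880 kJ, Qc = 305.4520 kJ


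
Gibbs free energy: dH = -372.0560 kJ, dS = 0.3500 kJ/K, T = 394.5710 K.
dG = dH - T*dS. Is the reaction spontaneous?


T*dS = 394.5710 * 0.3500 = 138.0999 kJ
dG = -372.0560 - 138.0999 = -510.1558 kJ (spontaneous)

dG = -510.1558 kJ, spontaneous


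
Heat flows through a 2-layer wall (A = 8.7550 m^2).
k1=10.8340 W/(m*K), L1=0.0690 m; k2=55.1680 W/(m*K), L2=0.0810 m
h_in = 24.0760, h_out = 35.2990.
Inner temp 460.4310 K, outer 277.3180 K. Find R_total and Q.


R_conv_in = 1/(24.0760*8.7550) = 0.0047
R_1 = 0.0690/(10.8340*8.7550) = 0.0007
R_2 = 0.0810/(55.1680*8.7550) = 0.0002
R_conv_out = 1/(35.2990*8.7550) = 0.0032
R_total = 0.0089 K/W
Q = 183.1130 / 0.0089 = 20632.1827 W

R_total = 0.0089 K/W, Q = 20632.1827 W


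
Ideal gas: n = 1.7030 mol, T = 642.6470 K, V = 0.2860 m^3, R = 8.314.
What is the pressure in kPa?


P = nRT/V = 1.7030 * 8.314 * 642.6470 / 0.2860
= 9099.0731 / 0.2860 = 31814.9408 Pa = 31.8149 kPa

31.8149 kPa


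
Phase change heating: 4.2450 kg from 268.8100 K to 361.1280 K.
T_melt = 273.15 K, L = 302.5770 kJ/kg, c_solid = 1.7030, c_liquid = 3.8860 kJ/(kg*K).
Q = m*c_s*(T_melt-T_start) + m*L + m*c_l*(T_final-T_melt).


Q1 (sensible, solid) = 4.2450 * 1.7030 * 4.3400 = 31.3749 kJ
Q2 (latent) = 4.2450 * 302.5770 = 1284.4394 kJ
Q3 (sensible, liquid) = 4.2450 * 3.8860 * 87.9780 = 1451.2912 kJ
Q_total = 2767.1055 kJ

2767.1055 kJ


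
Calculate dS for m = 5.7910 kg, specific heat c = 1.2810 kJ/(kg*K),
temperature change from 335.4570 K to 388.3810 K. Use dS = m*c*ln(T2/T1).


T2/T1 = 1.1578
ln(T2/T1) = 0.1465
dS = 5.7910 * 1.2810 * 0.1465 = 1.0867 kJ/K

1.0867 kJ/K


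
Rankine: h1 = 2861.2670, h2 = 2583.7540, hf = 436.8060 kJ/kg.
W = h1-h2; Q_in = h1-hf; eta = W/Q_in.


W = 277.5130 kJ/kg
Q_in = 2424.4610 kJ/kg
eta = 0.1145 = 11.4464%

eta = 11.4464%


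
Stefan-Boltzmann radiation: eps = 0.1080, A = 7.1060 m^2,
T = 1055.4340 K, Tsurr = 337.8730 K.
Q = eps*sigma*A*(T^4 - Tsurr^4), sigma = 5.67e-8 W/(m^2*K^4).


T^4 = 1.2409e+12
Tsurr^4 = 1.3032e+10
Q = 0.1080 * 5.67e-8 * 7.1060 * 1.2278e+12 = 53428.2653 W

53428.2653 W


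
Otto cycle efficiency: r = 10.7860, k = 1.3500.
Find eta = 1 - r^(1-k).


r^(k-1) = 2.2988
eta = 1 - 1/2.2988 = 0.5650 = 56.4990%

56.4990%


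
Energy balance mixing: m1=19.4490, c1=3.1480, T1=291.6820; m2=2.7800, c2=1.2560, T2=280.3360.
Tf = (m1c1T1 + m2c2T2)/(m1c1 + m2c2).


num = 18837.2059
den = 64.7171
Tf = 291.0698 K

291.0698 K


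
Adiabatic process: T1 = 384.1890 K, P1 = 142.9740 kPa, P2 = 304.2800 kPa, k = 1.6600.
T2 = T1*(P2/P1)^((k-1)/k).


(k-1)/k = 0.3976
(P2/P1)^exp = 1.3503
T2 = 384.1890 * 1.3503 = 518.7535 K

518.7535 K


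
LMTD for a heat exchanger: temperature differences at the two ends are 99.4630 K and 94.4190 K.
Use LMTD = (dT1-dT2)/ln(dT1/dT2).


dT1/dT2 = 1.0534
ln(dT1/dT2) = 0.0520
LMTD = 5.0440 / 0.0520 = 96.9191 K

96.9191 K


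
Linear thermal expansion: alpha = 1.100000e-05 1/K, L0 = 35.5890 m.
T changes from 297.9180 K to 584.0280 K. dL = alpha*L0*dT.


dT = 286.1100 K
dL = 1.100000e-05 * 35.5890 * 286.1100 = 0.112006 m
L_final = 35.701006 m

dL = 0.112006 m


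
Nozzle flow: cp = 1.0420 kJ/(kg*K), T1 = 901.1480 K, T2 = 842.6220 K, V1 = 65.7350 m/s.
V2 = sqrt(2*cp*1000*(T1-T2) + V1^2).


dT = 58.5260 K
2*cp*1000*dT = 121968.1840
V1^2 = 4321.0902
V2 = sqrt(126289.2742) = 355.3720 m/s

355.3720 m/s


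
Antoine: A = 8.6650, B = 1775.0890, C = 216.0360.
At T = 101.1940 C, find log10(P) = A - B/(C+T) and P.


C+T = 317.2300
B/(C+T) = 5.5956
log10(P) = 8.6650 - 5.5956 = 3.0694
P = 10^3.0694 = 1173.3026 mmHg

1173.3026 mmHg


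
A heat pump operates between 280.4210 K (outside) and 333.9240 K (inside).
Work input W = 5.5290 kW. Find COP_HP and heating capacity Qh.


COP = 333.9240 / 53.5030 = 6.2412
Qh = 6.2412 * 5.5290 = 34.5077 kW

COP = 6.2412, Qh = 34.5077 kW


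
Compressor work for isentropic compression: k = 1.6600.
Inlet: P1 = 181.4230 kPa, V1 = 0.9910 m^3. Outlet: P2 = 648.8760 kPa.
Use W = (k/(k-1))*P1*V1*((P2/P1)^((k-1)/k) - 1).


(k-1)/k = 0.3976
(P2/P1)^exp = 1.6598
W = 2.5152 * 181.4230 * 0.9910 * (1.6598 - 1) = 298.3584 kJ

298.3584 kJ


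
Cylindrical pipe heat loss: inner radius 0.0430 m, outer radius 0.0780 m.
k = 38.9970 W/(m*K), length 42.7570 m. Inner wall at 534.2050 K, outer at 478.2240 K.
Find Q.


dT = 55.9810 K
ln(ro/ri) = 0.5955
Q = 2*pi*38.9970*42.7570*55.9810 / 0.5955 = 984851.6709 W

984851.6709 W


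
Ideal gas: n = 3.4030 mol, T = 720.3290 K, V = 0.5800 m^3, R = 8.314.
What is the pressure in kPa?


P = nRT/V = 3.4030 * 8.314 * 720.3290 / 0.5800
= 20379.9385 / 0.5800 = 35137.8250 Pa = 35.1378 kPa

35.1378 kPa


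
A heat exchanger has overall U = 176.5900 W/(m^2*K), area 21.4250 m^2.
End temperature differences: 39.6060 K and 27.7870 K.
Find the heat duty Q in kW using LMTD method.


LMTD = 33.3482 K
Q = 176.5900 * 21.4250 * 33.3482 = 126170.7949 W = 126.1708 kW

126.1708 kW


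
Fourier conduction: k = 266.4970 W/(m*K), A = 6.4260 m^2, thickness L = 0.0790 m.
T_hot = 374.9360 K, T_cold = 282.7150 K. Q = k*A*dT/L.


dT = 92.2210 K
Q = 266.4970 * 6.4260 * 92.2210 / 0.0790 = 1999105.8110 W

1999105.8110 W


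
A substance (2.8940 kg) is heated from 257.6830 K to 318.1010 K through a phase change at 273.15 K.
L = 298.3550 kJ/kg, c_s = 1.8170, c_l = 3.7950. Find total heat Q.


Q1 (sensible, solid) = 2.8940 * 1.8170 * 15.4670 = 81.3316 kJ
Q2 (latent) = 2.8940 * 298.3550 = 863.4394 kJ
Q3 (sensible, liquid) = 2.8940 * 3.7950 * 44.9510 = 493.6847 kJ
Q_total = 1438.4557 kJ

1438.4557 kJ


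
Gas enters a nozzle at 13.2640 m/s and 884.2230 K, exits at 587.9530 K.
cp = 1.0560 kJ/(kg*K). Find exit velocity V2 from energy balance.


dT = 296.2700 K
2*cp*1000*dT = 625722.2400
V1^2 = 175.9337
V2 = sqrt(625898.1737) = 791.1373 m/s

791.1373 m/s


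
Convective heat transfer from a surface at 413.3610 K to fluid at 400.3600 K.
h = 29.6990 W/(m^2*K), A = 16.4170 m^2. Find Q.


dT = 13.0010 K
Q = 29.6990 * 16.4170 * 13.0010 = 6338.8778 W

6338.8778 W


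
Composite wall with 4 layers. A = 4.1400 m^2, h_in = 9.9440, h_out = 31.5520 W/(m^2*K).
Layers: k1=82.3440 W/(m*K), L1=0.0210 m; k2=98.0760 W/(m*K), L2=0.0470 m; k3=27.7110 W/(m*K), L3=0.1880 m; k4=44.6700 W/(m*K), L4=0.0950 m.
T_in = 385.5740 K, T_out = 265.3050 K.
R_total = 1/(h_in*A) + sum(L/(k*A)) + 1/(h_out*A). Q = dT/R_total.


R_conv_in = 1/(9.9440*4.1400) = 0.0243
R_1 = 0.0210/(82.3440*4.1400) = 6.1601e-05
R_2 = 0.0470/(98.0760*4.1400) = 0.0001
R_3 = 0.1880/(27.7110*4.1400) = 0.0016
R_4 = 0.0950/(44.6700*4.1400) = 0.0005
R_conv_out = 1/(31.5520*4.1400) = 0.0077
R_total = 0.0343 K/W
Q = 120.2690 / 0.0343 = 3508.8526 W

R_total = 0.0343 K/W, Q = 3508.8526 W


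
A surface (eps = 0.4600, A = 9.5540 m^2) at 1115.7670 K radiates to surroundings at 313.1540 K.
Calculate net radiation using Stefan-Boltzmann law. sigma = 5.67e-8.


T^4 = 1.5499e+12
Tsurr^4 = 9.6168e+09
Q = 0.4600 * 5.67e-8 * 9.5540 * 1.5402e+12 = 383810.6399 W

383810.6399 W


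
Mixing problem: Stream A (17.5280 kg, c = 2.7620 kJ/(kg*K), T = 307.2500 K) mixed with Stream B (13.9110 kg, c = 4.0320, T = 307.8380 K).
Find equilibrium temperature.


num = 32141.0626
den = 104.5015
Tf = 307.5656 K

307.5656 K


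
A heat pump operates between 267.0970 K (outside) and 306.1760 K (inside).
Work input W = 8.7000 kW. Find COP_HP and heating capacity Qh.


COP = 306.1760 / 39.0790 = 7.8348
Qh = 7.8348 * 8.7000 = 68.1627 kW

COP = 7.8348, Qh = 68.1627 kW


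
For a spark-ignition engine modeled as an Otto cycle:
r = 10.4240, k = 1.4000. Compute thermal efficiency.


r^(k-1) = 2.5540
eta = 1 - 1/2.5540 = 0.6085 = 60.8451%

60.8451%


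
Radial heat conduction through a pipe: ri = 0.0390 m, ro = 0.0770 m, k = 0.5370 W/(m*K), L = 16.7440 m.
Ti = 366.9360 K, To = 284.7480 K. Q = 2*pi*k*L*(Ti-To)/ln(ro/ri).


dT = 82.1880 K
ln(ro/ri) = 0.6802
Q = 2*pi*0.5370*16.7440*82.1880 / 0.6802 = 6825.8573 W

6825.8573 W
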